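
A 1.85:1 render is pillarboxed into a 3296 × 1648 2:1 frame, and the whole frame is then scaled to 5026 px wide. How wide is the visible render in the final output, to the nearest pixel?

Fitted into 3296×1648, the render spans the height; its width is 1648 × 1.850 ≈ 3048.80 px.
Resizing to 5026 px wide multiplies everything by 1.5249: 3048.80 → 4649.05 px.

4649 px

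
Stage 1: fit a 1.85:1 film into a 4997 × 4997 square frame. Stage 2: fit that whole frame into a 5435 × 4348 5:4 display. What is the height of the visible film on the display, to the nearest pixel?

2350 px

Inside the 4997×4997 canvas the film is width-limited at 4997.00 × 2701.08.
square in 5435×4348: fills the height, so the intermediate becomes 4348.00 × 4348.00 — a scale of ×0.8701.
The film scales with it: height 2701.08 × 0.8701 ≈ 2350.27.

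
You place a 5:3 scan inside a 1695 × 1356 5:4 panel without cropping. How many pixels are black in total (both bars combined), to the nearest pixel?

5:3 (1.667) > 5:4 (1.250), so the scan fills the width.
The scan is 1695 × 3/5 ≈ 1017.0000 px tall.
Leftover height: 1356 − 1017.0000 = 339.0000 px.
Bar area = 339.0000 × 1695 ≈ 574605 px.

574605 pixels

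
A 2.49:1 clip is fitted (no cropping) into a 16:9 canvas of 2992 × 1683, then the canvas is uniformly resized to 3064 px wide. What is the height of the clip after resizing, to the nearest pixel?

In the 2992×1683 frame the clip fills the width: height = 2992 / 2.490 ≈ 1201.61 px.
Scaling 2992 → 3064 is ×1.0241, so the height becomes 1201.61 × 1.0241 ≈ 1230.52 px.

1231 px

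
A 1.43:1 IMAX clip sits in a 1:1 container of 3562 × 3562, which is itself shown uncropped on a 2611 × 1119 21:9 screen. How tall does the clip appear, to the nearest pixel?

783 px

1.43:1 IMAX in 3562×3562: fills the width, so the clip is 3562.00 × 2490.91.
The 1:1 canvas is height-limited in 2611×1119, giving 1119.00 × 1119.00; scale factor 0.3141.
Applying the same ×0.3141: 2490.91 → 782.52.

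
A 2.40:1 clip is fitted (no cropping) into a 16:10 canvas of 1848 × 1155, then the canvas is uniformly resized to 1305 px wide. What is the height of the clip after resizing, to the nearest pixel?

544 px

In the 1848×1155 frame the clip fills the width: height = 1848 / 2.400 ≈ 770.00 px.
Scaling 1848 → 1305 is ×0.7062, so the height becomes 770.00 × 0.7062 ≈ 543.75 px.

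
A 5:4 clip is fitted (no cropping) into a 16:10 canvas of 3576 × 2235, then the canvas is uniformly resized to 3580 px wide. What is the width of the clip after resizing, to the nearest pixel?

2797 px

Fitted into 3576×2235, the clip spans the height; its width is 2235 × 5/4 ≈ 2793.75 px.
Resizing to 3580 px wide multiplies everything by 1.0011: 2793.75 → 2796.88 px.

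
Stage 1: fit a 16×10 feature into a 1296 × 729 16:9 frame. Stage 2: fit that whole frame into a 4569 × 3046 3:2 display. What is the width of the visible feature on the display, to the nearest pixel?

4112 px

16×10 in 1296×729: fills the height, so the feature is 1166.40 × 729.00.
The 16:9 canvas is width-limited in 4569×3046, giving 4569.00 × 2570.06; scale factor 3.5255.
So the feature's width is 1166.40 × 3.5255 ≈ 4112.10.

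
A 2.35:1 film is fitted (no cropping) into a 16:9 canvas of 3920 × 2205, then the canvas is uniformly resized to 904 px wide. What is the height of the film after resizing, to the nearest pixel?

385 px

Fitted into 3920×2205, the film spans the width; its height is 3920 / 2.350 ≈ 1668.09 px.
Resizing to 904 px wide multiplies everything by 0.2306: 1668.09 → 384.68 px.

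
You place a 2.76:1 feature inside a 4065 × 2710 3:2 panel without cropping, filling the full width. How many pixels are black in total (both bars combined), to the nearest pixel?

The feature is 4065 / 2.760 ≈ 1472.8261 px tall.
Black = 2710 − 1472.8261 = 1237.1739 px.
Bar area = 1237.1739 × 4065 ≈ 5029112 px.

5029112 pixels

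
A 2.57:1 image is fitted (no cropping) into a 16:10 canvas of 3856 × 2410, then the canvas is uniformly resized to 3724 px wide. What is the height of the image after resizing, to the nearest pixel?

1449 px

Fitted into 3856×2410, the image spans the width; its height is 3856 / 2.570 ≈ 1500.39 px.
The frame scales by 3724/3856 = 0.9658; 1500.39 × 0.9658 ≈ 1449.03 px.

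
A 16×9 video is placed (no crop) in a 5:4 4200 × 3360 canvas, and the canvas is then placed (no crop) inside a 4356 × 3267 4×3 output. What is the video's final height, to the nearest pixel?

2297 px

First fit — 16×9 into 4200×3360 spans the width: 4200.00 × 2362.50.
Second fit — the 5:4 canvas into 4356×3267 spans the height: 4083.75 × 3267.00 (×0.9723 from 4200×3360).
So the video's height is 2362.50 × 0.9723 ≈ 2297.11.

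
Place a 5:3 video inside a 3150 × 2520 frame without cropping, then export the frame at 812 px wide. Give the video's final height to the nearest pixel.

487 px

At 3150×2520 the video is width-limited, so height = 3150 × 3/5 ≈ 1890.00 px.
The frame scales by 812/3150 = 0.2578; 1890.00 × 0.2578 ≈ 487.20 px.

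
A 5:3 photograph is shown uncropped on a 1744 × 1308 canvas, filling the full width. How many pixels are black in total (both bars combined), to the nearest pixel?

456230 pixels

The photograph is 1744 × 3/5 ≈ 1046.4000 px tall.
1308 − 1046.4000 = 261.6000 px of bars.
Bar area = 261.6000 × 1744 ≈ 456230 px.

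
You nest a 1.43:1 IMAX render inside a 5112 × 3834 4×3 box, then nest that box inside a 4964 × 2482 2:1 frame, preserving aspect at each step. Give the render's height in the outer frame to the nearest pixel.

2314 px

First fit — 1.43:1 IMAX into 5112×3834 spans the width: 5112.00 × 3574.83.
Second fit — the 4×3 canvas into 4964×2482 spans the height: 3309.33 × 2482.00 (×0.6474 from 5112×3834).
So the render's height is 3574.83 × 0.6474 ≈ 2314.22.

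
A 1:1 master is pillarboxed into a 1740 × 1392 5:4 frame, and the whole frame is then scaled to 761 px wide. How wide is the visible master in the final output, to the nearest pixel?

In the 1740×1392 frame the master fills the height: width = 1392 × 1/1 ≈ 1392.00 px.
The frame scales by 761/1740 = 0.4374; 1392.00 × 0.4374 ≈ 608.80 px.

609 px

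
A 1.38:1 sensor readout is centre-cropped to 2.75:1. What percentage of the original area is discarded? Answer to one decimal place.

The width stays; only height is cut (since 2.75:1 is wider than 1.38:1).
Fraction kept = (1.380)/(2.750) ≈ 50.18%, so 49.82% is lost.

49.8%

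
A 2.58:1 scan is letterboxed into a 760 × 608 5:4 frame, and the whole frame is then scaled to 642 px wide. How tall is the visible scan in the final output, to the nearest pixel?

In the 760×608 frame the scan fills the width: height = 760 / 2.580 ≈ 294.57 px.
The frame scales by 642/760 = 0.8447; 294.57 × 0.8447 ≈ 248.84 px.

249 px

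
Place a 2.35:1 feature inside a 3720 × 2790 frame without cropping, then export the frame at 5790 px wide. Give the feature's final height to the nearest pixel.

At 3720×2790 the feature is width-limited, so height = 3720 / 2.350 ≈ 1582.98 px.
Scaling 3720 → 5790 is ×1.5565, so the height becomes 1582.98 × 1.5565 ≈ 2463.83 px.

2464 px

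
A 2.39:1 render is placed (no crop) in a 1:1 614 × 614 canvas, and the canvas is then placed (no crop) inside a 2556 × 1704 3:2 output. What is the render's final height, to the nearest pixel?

713 px

Inside the 614×614 canvas the render is width-limited at 614.00 × 256.90.
The 1:1 canvas is height-limited in 2556×1704, giving 1704.00 × 1704.00; scale factor 2.7752.
Applying the same ×2.7752: 256.90 → 712.97.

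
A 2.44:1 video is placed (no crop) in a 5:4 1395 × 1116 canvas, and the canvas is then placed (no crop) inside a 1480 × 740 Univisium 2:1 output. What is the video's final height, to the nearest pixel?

Inside the 1395×1116 canvas the video is width-limited at 1395.00 × 571.72.
Second fit — the 5:4 canvas into 1480×740 spans the height: 925.00 × 740.00 (×0.6631 from 1395×1116).
Applying the same ×0.6631: 571.72 → 379.10.

379 px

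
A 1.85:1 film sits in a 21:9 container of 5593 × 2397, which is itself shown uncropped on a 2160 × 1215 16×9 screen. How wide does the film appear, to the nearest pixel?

1.85:1 in 5593×2397: fills the height, so the film is 4434.45 × 2397.00.
Second fit — the 21:9 canvas into 2160×1215 spans the width: 2160.00 × 925.71 (×0.3862 from 5593×2397).
The film scales with it: width 4434.45 × 0.3862 ≈ 1712.57.

1713 px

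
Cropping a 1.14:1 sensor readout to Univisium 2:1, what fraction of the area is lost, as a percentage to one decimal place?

43.0%

The width stays; only height is cut (since Univisium 2:1 is wider than 1.14:1).
Area ratio = (1.140)/(2.000) = 57.00%; the remaining 43.00% is cropped out.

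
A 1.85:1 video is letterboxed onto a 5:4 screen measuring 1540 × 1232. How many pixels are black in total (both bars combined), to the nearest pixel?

1.85:1 (1.850) > 5:4 (1.250), so the video fills the width.
The video is 1540 / 1.850 ≈ 832.4324 px tall.
1232 − 832.4324 = 399.5676 px of bars.
Bar area = 399.5676 × 1540 ≈ 615334 px.

615334 pixels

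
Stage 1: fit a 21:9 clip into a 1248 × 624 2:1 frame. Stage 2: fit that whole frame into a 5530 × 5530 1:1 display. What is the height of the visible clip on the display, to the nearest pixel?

First fit — 21:9 into 1248×624 spans the width: 1248.00 × 534.86.
The 2:1 canvas is width-limited in 5530×5530, giving 5530.00 × 2765.00; scale factor 4.4311.
The clip scales with it: height 534.86 × 4.4311 ≈ 2370.00.

2370 px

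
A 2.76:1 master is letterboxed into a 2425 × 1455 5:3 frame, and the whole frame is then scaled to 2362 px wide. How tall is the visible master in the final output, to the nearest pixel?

In the 2425×1455 frame the master fills the width: height = 2425 / 2.760 ≈ 878.62 px.
Resizing to 2362 px wide multiplies everything by 0.9740: 878.62 → 855.80 px.

856 px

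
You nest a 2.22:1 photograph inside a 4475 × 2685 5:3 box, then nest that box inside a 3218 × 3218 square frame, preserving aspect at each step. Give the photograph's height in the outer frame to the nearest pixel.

1450 px

Inside the 4475×2685 canvas the photograph is width-limited at 4475.00 × 2015.77.
5:3 in 3218×3218: fills the width, so the intermediate becomes 3218.00 × 1930.80 — a scale of ×0.7191.
Applying the same ×0.7191: 2015.77 → 1449.55.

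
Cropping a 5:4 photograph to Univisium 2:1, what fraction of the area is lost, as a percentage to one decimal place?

37.5%

Going from 5:4 to Univisium 2:1 means cutting height while keeping width.
(1.250)/(2.000) ≈ 0.625 of the area survives, leaving 37.50% discarded.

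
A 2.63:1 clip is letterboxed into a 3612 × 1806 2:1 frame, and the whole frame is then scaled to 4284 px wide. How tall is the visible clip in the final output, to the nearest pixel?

1629 px

Fitted into 3612×1806, the clip spans the width; its height is 3612 / 2.630 ≈ 1373.38 px.
The frame scales by 4284/3612 = 1.1860; 1373.38 × 1.1860 ≈ 1628.90 px.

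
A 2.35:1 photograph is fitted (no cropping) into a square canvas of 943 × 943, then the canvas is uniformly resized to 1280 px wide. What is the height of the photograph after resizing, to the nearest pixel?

545 px

In the 943×943 frame the photograph fills the width: height = 943 / 2.350 ≈ 401.28 px.
Scaling 943 → 1280 is ×1.3574, so the height becomes 401.28 × 1.3574 ≈ 544.68 px.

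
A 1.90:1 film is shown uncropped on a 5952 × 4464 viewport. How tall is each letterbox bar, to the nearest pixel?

1.90:1 is wider than 4×3, so it spans the full width.
Content height = 5952 / 1.900 ≈ 3132.63 px.
4464 − 3132.63 = 1331.37 px of bars (665.68 each).

666 px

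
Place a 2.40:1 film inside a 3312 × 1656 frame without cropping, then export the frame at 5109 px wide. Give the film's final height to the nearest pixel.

2129 px

Fitted into 3312×1656, the film spans the width; its height is 3312 / 2.400 ≈ 1380.00 px.
The frame scales by 5109/3312 = 1.5426; 1380.00 × 1.5426 ≈ 2128.75 px.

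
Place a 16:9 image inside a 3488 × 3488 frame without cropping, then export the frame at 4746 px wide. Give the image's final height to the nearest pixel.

In the 3488×3488 frame the image fills the width: height = 3488 × 9/16 ≈ 1962.00 px.
Scaling 3488 → 4746 is ×1.3607, so the height becomes 1962.00 × 1.3607 ≈ 2669.62 px.

2670 px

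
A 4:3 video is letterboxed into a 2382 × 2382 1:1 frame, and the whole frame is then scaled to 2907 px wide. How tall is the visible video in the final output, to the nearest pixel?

2180 px

In the 2382×2382 frame the video fills the width: height = 2382 × 3/4 ≈ 1786.50 px.
Resizing to 2907 px wide multiplies everything by 1.2204: 1786.50 → 2180.25 px.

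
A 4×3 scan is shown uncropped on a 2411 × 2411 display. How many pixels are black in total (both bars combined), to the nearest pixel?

4×3 (1.333) > 1:1 (1.000), so the scan fills the width.
The scan is 2411 × 3/4 ≈ 1808.2500 px tall.
Black = 2411 − 1808.2500 = 602.7500 px.
That's 602.7500 × 2411 ≈ 1453230 black pixels.

1453230 pixels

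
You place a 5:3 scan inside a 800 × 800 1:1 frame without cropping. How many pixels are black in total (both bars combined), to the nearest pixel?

256000 pixels

Since 1.667 > 1.000, the scan is width-limited.
The scan is 800 × 3/5 ≈ 480.0000 px tall.
Leftover height: 800 − 480.0000 = 320.0000 px.
That's 320.0000 × 800 ≈ 256000 black pixels.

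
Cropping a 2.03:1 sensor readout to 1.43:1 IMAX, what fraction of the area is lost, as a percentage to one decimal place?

29.6%

1.43:1 IMAX is narrower than 2.03:1, so the crop keeps the full height and trims the width.
Fraction kept = (1.430)/(2.030) ≈ 70.44%, so 29.56% is lost.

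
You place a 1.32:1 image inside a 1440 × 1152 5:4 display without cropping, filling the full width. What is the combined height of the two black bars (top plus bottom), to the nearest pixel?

The image is 1440 / 1.320 ≈ 1090.91 px tall.
Leftover height: 1152 − 1090.91 = 61.09 px.

61 px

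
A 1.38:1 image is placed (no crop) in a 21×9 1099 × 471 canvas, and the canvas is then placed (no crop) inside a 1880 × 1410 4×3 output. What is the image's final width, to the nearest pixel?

1112 px

First fit — 1.38:1 into 1099×471 spans the height: 649.98 × 471.00.
The 21×9 canvas is width-limited in 1880×1410, giving 1880.00 × 805.71; scale factor 1.7106.
Applying the same ×1.7106: 649.98 → 1111.89.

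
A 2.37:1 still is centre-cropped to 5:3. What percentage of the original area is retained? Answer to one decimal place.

5:3 is narrower than 2.37:1, so the crop keeps the full height and trims the width.
(1.667)/(2.370) ≈ 0.703 of the area survives.

70.3%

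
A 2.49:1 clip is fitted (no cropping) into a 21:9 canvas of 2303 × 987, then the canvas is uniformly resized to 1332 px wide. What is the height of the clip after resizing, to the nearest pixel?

In the 2303×987 frame the clip fills the width: height = 2303 / 2.490 ≈ 924.90 px.
Scaling 2303 → 1332 is ×0.5784, so the height becomes 924.90 × 0.5784 ≈ 534.94 px.

535 px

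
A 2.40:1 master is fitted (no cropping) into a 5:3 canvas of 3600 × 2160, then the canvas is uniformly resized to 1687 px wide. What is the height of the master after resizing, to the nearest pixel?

In the 3600×2160 frame the master fills the width: height = 3600 / 2.400 ≈ 1500.00 px.
Resizing to 1687 px wide multiplies everything by 0.4686: 1500.00 → 702.92 px.

703 px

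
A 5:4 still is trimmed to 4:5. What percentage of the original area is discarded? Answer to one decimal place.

Going from 5:4 to 4:5 means cutting width while keeping height.
Fraction kept = (0.800)/(1.250) ≈ 64.00%, so 36.00% is lost.

36.0%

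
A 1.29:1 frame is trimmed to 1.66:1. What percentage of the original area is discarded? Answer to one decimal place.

Going from 1.29:1 to 1.66:1 means cutting height while keeping width.
(1.290)/(1.660) ≈ 0.777 of the area survives, leaving 22.29% discarded.

22.3%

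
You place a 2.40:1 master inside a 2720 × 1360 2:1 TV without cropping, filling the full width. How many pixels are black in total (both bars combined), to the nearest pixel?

616533 pixels

The master is 2720 / 2.400 ≈ 1133.3333 px tall.
1360 − 1133.3333 = 226.6667 px of bars.
That's 226.6667 × 2720 ≈ 616533 black pixels.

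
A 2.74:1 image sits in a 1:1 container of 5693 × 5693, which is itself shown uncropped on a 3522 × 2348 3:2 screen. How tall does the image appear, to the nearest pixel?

857 px

2.74:1 in 5693×5693: fills the width, so the image is 5693.00 × 2077.74.
The 1:1 canvas is height-limited in 3522×2348, giving 2348.00 × 2348.00; scale factor 0.4124.
Applying the same ×0.4124: 2077.74 → 856.93.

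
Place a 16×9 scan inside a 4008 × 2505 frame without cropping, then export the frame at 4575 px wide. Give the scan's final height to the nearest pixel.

In the 4008×2505 frame the scan fills the width: height = 4008 × 9/16 ≈ 2254.50 px.
Scaling 4008 → 4575 is ×1.1415, so the height becomes 2254.50 × 1.1415 ≈ 2573.44 px.

2573 px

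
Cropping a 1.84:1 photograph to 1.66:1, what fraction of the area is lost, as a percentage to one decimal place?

9.8%

The height stays; only width is cut (since 1.66:1 is narrower than 1.84:1).
Area ratio = (1.660)/(1.840) = 90.22%; the remaining 9.78% is cropped out.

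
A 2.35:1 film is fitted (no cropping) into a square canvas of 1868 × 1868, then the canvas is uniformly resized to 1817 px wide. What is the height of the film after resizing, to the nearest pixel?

773 px

Fitted into 1868×1868, the film spans the width; its height is 1868 / 2.350 ≈ 794.89 px.
Scaling 1868 → 1817 is ×0.9727, so the height becomes 794.89 × 0.9727 ≈ 773.19 px.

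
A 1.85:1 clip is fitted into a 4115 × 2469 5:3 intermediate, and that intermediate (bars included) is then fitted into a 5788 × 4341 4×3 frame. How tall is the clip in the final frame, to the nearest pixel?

First fit — 1.85:1 into 4115×2469 spans the width: 4115.00 × 2224.32.
The 5:3 canvas is width-limited in 5788×4341, giving 5788.00 × 3472.80; scale factor 1.4066.
The clip scales with it: height 2224.32 × 1.4066 ≈ 3128.65.

3129 px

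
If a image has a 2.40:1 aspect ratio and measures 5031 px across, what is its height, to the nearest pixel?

2096 px

Height = 5031 / 2.400 = 2096.25.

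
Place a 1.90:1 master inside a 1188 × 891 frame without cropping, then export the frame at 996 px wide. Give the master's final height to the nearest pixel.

524 px

Fitted into 1188×891, the master spans the width; its height is 1188 / 1.900 ≈ 625.26 px.
Resizing to 996 px wide multiplies everything by 0.8384: 625.26 → 524.21 px.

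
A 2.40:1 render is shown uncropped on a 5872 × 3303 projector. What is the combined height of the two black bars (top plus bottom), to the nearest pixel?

856 px

2.40:1 (2.400) > 16×9 (1.778), so the render fills the width.
The render is 5872 / 2.400 ≈ 2446.67 px tall.
Black = 3303 − 2446.67 = 856.33 px.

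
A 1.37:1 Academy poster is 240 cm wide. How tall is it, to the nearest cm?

175 cm

240 / 1.370 = 175.18.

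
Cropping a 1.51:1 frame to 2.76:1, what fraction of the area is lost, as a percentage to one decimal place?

The width stays; only height is cut (since 2.76:1 is wider than 1.51:1).
(1.510)/(2.760) ≈ 0.547 of the area survives, leaving 45.29% discarded.

45.3%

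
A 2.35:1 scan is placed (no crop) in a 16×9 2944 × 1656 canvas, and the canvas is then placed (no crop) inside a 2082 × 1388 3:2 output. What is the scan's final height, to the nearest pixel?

Inside the 2944×1656 canvas the scan is width-limited at 2944.00 × 1252.77.
Second fit — the 16×9 canvas into 2082×1388 spans the width: 2082.00 × 1171.12 (×0.7072 from 2944×1656).
So the scan's height is 1252.77 × 0.7072 ≈ 885.96.

886 px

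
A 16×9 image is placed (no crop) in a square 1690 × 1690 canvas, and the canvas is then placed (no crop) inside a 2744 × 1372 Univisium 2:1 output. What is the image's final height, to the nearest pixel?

First fit — 16×9 into 1690×1690 spans the width: 1690.00 × 950.62.
square in 2744×1372: fills the height, so the intermediate becomes 1372.00 × 1372.00 — a scale of ×0.8118.
Applying the same ×0.8118: 950.62 → 771.75.

772 px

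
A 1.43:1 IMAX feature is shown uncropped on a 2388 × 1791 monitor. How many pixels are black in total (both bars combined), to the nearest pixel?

1.43:1 IMAX (1.430) > 4×3 (1.333), so the feature fills the width.
That makes the image 1669.9301 px tall (2388 / 1.430).
1791 − 1669.9301 = 121.0699 px of bars.
Across the 2388-px span: 121.0699 × 2388 ≈ 289115 px.

289115 pixels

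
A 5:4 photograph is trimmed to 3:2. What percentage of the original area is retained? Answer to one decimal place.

83.3%

3:2 is wider than 5:4, so the crop keeps the full width and trims the height.
Area ratio = (1.250)/(1.500) = 83.33% retained.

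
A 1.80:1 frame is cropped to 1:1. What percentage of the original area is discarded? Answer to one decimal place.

1:1 is narrower than 1.80:1, so the crop keeps the full height and trims the width.
(1.000)/(1.800) ≈ 0.556 of the area survives, leaving 44.44% discarded.

44.4%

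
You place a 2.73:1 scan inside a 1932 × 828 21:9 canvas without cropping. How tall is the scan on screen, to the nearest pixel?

2.73:1 (2.730) > 21:9 (2.333), so the scan fills the width.
Content height = 1932 / 2.730 ≈ 707.69 px.

708 px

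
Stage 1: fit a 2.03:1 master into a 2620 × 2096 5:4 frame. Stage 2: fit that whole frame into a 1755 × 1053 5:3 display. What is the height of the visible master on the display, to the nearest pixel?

2.03:1 in 2620×2096: fills the width, so the master is 2620.00 × 1290.64.
5:4 in 1755×1053: fills the height, so the intermediate becomes 1316.25 × 1053.00 — a scale of ×0.5024.
The master scales with it: height 1290.64 × 0.5024 ≈ 648.40.

648 px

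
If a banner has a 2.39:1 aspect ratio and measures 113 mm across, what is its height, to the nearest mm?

47 mm

Height = 113 / 2.390 = 47.28.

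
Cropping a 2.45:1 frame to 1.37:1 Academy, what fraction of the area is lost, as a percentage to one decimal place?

44.1%

1.37:1 Academy is narrower than 2.45:1, so the crop keeps the full height and trims the width.
Fraction kept = (1.370)/(2.450) ≈ 55.92%, so 44.08% is lost.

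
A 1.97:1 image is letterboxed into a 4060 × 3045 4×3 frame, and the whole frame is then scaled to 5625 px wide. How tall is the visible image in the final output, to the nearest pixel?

2855 px

In the 4060×3045 frame the image fills the width: height = 4060 / 1.970 ≈ 2060.91 px.
Scaling 4060 → 5625 is ×1.3855, so the height becomes 2060.91 × 1.3855 ≈ 2855.33 px.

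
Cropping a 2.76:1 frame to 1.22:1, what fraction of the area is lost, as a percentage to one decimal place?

55.8%

1.22:1 is narrower than 2.76:1, so the crop keeps the full height and trims the width.
Fraction kept = (1.220)/(2.760) ≈ 44.20%, so 55.80% is lost.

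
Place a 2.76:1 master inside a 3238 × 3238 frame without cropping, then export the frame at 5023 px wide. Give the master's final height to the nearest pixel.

In the 3238×3238 frame the master fills the width: height = 3238 / 2.760 ≈ 1173.19 px.
Resizing to 5023 px wide multiplies everything by 1.5513: 1173.19 → 1819.93 px.

1820 px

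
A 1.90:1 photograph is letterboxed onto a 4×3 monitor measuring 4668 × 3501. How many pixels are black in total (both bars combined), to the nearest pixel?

4874129 pixels

1.90:1 is wider than 4×3, so it spans the full width.
Content height = 4668 / 1.900 ≈ 2456.8421 px.
3501 − 2456.8421 = 1044.1579 px of bars.
Bar area = 1044.1579 × 4668 ≈ 4874129 px.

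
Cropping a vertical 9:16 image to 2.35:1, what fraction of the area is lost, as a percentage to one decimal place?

76.1%

The width stays; only height is cut (since 2.35:1 is wider than vertical 9:16).
Fraction kept = (0.562)/(2.350) ≈ 23.94%, so 76.06% is lost.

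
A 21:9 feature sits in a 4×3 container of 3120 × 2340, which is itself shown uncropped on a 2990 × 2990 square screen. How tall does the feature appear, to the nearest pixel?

1281 px

21:9 in 3120×2340: fills the width, so the feature is 3120.00 × 1337.14.
4×3 in 2990×2990: fills the width, so the intermediate becomes 2990.00 × 2242.50 — a scale of ×0.9583.
Applying the same ×0.9583: 1337.14 → 1281.43.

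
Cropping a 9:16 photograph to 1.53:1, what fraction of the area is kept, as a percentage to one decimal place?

The width stays; only height is cut (since 1.53:1 is wider than 9:16).
(0.562)/(1.530) ≈ 0.368 of the area survives.

36.8%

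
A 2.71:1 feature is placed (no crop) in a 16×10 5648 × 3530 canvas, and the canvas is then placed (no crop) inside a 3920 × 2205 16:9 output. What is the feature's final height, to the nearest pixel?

2.71:1 in 5648×3530: fills the width, so the feature is 5648.00 × 2084.13.
The 16×10 canvas is height-limited in 3920×2205, giving 3528.00 × 2205.00; scale factor 0.6246.
So the feature's height is 2084.13 × 0.6246 ≈ 1301.85.

1302 px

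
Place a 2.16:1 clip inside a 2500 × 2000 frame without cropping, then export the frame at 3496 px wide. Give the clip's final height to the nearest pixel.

In the 2500×2000 frame the clip fills the width: height = 2500 / 2.160 ≈ 1157.41 px.
Resizing to 3496 px wide multiplies everything by 1.3984: 1157.41 → 1618.52 px.

1619 px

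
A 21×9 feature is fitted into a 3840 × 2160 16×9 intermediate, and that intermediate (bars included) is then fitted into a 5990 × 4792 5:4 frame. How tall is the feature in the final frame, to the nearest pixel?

2567 px

First fit — 21×9 into 3840×2160 spans the width: 3840.00 × 1645.71.
The 16×9 canvas is width-limited in 5990×4792, giving 5990.00 × 3369.38; scale factor 1.5599.
Applying the same ×1.5599: 1645.71 → 2567.14.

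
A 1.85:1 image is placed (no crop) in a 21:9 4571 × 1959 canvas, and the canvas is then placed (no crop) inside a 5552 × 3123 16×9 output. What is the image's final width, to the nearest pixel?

4402 px

First fit — 1.85:1 into 4571×1959 spans the height: 3624.15 × 1959.00.
Second fit — the 21:9 canvas into 5552×3123 spans the width: 5552.00 × 2379.43 (×1.2146 from 4571×1959).
So the image's width is 3624.15 × 1.2146 ≈ 4401.94.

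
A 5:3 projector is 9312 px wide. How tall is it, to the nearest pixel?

At 5:3, 9312 × 3/5 ≈ 5587.20.

5587 px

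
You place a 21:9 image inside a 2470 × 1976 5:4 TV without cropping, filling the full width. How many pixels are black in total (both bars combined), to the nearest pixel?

Content height = 2470 × 9/21 ≈ 1058.5714 px.
Leftover height: 1976 − 1058.5714 = 917.4286 px.
That's 917.4286 × 2470 ≈ 2266049 black pixels.

2266049 pixels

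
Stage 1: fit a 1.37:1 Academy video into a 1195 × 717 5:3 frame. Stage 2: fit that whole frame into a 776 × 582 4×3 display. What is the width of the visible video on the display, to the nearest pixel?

First fit — 1.37:1 Academy into 1195×717 spans the height: 982.29 × 717.00.
Second fit — the 5:3 canvas into 776×582 spans the width: 776.00 × 465.60 (×0.6494 from 1195×717).
Applying the same ×0.6494: 982.29 → 637.87.

638 px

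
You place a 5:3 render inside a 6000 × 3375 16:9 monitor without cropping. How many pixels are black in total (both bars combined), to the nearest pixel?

1265625 pixels

Since 1.667 < 1.778, the render is height-limited.
Content width = 3375 × 5/3 ≈ 5625.0000 px.
Black = 6000 − 5625.0000 = 375.0000 px.
That's 375.0000 × 3375 ≈ 1265625 black pixels.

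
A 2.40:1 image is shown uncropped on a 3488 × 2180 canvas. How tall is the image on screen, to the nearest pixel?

2.40:1 (2.400) > 16:10 (1.600), so the image fills the width.
That makes the image 1453.33 px tall (3488 / 2.400).

1453 px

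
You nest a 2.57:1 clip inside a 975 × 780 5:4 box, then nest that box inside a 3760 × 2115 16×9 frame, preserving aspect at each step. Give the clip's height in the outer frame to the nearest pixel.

Inside the 975×780 canvas the clip is width-limited at 975.00 × 379.38.
The 5:4 canvas is height-limited in 3760×2115, giving 2643.75 × 2115.00; scale factor 2.7115.
Applying the same ×2.7115: 379.38 → 1028.70.

1029 px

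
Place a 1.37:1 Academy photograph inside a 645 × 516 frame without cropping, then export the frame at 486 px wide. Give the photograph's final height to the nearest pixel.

Fitted into 645×516, the photograph spans the width; its height is 645 / 1.370 ≈ 470.80 px.
Resizing to 486 px wide multiplies everything by 0.7535: 470.80 → 354.74 px.

355 px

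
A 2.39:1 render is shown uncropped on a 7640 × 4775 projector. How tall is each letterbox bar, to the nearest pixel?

789 px

2.39:1 (2.390) > 16×10 (1.600), so the render fills the width.
The render is 7640 / 2.390 ≈ 3196.65 px tall.
Black = 4775 − 3196.65 = 1578.35 px, or 789.17 per bar.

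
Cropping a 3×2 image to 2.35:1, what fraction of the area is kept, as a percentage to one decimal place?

63.8%

2.35:1 is wider than 3×2, so the crop keeps the full width and trims the height.
Fraction kept = (1.500)/(2.350) ≈ 63.83%.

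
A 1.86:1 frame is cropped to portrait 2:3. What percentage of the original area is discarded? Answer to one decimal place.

portrait 2:3 is narrower than 1.86:1, so the crop keeps the full height and trims the width.
Fraction kept = (0.667)/(1.860) ≈ 35.84%, so 64.16% is lost.

64.2%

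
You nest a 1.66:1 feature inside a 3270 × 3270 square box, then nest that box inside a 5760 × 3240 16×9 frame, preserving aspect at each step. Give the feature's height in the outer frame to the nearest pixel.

1.66:1 in 3270×3270: fills the width, so the feature is 3270.00 × 1969.88.
Second fit — the square canvas into 5760×3240 spans the height: 3240.00 × 3240.00 (×0.9908 from 3270×3270).
So the feature's height is 1969.88 × 0.9908 ≈ 1951.81.

1952 px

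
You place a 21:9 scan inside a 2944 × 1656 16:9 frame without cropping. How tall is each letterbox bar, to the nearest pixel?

197 px

21:9 is wider than 16:9, so it spans the full width.
Content height = 2944 × 9/21 ≈ 1261.71 px.
Leftover height: 1656 − 1261.71 = 394.29 px → 197.14 each side.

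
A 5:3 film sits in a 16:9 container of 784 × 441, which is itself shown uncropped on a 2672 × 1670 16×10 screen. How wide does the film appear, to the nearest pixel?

Inside the 784×441 canvas the film is height-limited at 735.00 × 441.00.
The 16:9 canvas is width-limited in 2672×1670, giving 2672.00 × 1503.00; scale factor 3.4082.
So the film's width is 735.00 × 3.4082 ≈ 2505.00.

2505 px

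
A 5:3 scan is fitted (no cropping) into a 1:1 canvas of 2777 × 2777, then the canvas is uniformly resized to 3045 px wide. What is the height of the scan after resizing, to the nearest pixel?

In the 2777×2777 frame the scan fills the width: height = 2777 × 3/5 ≈ 1666.20 px.
The frame scales by 3045/2777 = 1.0965; 1666.20 × 1.0965 ≈ 1827.00 px.

1827 px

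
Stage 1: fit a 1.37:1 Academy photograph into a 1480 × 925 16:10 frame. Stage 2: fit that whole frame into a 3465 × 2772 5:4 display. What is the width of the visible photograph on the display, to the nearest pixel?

1.37:1 Academy in 1480×925: fills the height, so the photograph is 1267.25 × 925.00.
The 16:10 canvas is width-limited in 3465×2772, giving 3465.00 × 2165.62; scale factor 2.3412.
So the photograph's width is 1267.25 × 2.3412 ≈ 2966.91.

2967 px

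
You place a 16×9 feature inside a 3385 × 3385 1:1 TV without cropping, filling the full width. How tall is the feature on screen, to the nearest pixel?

Content height = 3385 × 9/16 ≈ 1904.06 px.

1904 px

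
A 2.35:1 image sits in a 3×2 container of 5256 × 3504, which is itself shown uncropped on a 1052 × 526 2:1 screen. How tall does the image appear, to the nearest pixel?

Inside the 5256×3504 canvas the image is width-limited at 5256.00 × 2236.60.
Second fit — the 3×2 canvas into 1052×526 spans the height: 789.00 × 526.00 (×0.1501 from 5256×3504).
The image scales with it: height 2236.60 × 0.1501 ≈ 335.74.

336 px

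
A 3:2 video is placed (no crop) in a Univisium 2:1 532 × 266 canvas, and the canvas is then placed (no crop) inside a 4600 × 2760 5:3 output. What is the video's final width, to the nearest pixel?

3450 px

3:2 in 532×266: fills the height, so the video is 399.00 × 266.00.
Univisium 2:1 in 4600×2760: fills the width, so the intermediate becomes 4600.00 × 2300.00 — a scale of ×8.6466.
So the video's width is 399.00 × 8.6466 ≈ 3450.00.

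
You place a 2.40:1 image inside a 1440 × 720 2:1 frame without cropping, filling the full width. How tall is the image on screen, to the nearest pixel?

600 px

Content height = 1440 / 2.400 ≈ 600.00 px.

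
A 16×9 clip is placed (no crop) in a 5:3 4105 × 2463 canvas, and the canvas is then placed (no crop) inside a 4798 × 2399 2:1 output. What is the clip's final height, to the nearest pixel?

2249 px

16×9 in 4105×2463: fills the width, so the clip is 4105.00 × 2309.06.
Second fit — the 5:3 canvas into 4798×2399 spans the height: 3998.33 × 2399.00 (×0.9740 from 4105×2463).
Applying the same ×0.9740: 2309.06 → 2249.06.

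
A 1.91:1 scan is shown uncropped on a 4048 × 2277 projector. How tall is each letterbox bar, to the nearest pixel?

1.91:1 (1.910) > 16:9 (1.778), so the scan fills the width.
The scan is 4048 / 1.910 ≈ 2119.37 px tall.
Leftover height: 2277 − 2119.37 = 157.63 px → 78.81 each side.

79 px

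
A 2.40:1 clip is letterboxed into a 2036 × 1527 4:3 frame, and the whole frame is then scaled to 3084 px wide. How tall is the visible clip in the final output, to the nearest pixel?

In the 2036×1527 frame the clip fills the width: height = 2036 / 2.400 ≈ 848.33 px.
Scaling 2036 → 3084 is ×1.5147, so the height becomes 848.33 × 1.5147 ≈ 1285.00 px.

1285 px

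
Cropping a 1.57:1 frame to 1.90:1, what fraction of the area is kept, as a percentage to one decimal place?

82.6%

Going from 1.57:1 to 1.90:1 means cutting height while keeping width.
Area ratio = (1.570)/(1.900) = 82.63% retained.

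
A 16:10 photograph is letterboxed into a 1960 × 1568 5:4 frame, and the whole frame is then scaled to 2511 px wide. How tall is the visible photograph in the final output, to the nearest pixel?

Fitted into 1960×1568, the photograph spans the width; its height is 1960 × 10/16 ≈ 1225.00 px.
Scaling 1960 → 2511 is ×1.2811, so the height becomes 1225.00 × 1.2811 ≈ 1569.38 px.

1569 px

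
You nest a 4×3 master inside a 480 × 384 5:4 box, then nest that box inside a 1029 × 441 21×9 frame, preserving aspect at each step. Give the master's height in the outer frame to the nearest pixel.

413 px

First fit — 4×3 into 480×384 spans the width: 480.00 × 360.00.
The 5:4 canvas is height-limited in 1029×441, giving 551.25 × 441.00; scale factor 1.1484.
Applying the same ×1.1484: 360.00 → 413.44.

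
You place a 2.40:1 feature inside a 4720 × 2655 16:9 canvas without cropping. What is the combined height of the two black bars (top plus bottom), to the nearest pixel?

Since 2.400 > 1.778, the feature is width-limited.
Content height = 4720 / 2.400 ≈ 1966.67 px.
2655 − 1966.67 = 688.33 px of bars.

688 px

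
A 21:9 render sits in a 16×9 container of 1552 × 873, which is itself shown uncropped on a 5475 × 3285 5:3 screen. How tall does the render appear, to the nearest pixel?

21:9 in 1552×873: fills the width, so the render is 1552.00 × 665.14.
Second fit — the 16×9 canvas into 5475×3285 spans the width: 5475.00 × 3079.69 (×3.5277 from 1552×873).
So the render's height is 665.14 × 3.5277 ≈ 2346.43.

2346 px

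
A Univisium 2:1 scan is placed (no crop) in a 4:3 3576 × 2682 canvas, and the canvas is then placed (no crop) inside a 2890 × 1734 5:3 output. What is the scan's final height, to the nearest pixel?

1156 px

First fit — Univisium 2:1 into 3576×2682 spans the width: 3576.00 × 1788.00.
4:3 in 2890×1734: fills the height, so the intermediate becomes 2312.00 × 1734.00 — a scale of ×0.6465.
Applying the same ×0.6465: 1788.00 → 1156.00.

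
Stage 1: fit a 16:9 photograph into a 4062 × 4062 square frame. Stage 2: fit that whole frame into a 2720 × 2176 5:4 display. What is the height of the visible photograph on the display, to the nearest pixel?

1224 px

First fit — 16:9 into 4062×4062 spans the width: 4062.00 × 2284.88.
square in 2720×2176: fills the height, so the intermediate becomes 2176.00 × 2176.00 — a scale of ×0.5357.
So the photograph's height is 2284.88 × 0.5357 ≈ 1224.00.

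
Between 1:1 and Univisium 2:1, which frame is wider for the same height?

Univisium 2:1

1 and Univisium 2:1 = 2; 2 > 1.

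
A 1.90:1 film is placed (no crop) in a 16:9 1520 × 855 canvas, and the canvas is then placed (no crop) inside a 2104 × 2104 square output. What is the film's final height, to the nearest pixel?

1107 px

1.90:1 in 1520×855: fills the width, so the film is 1520.00 × 800.00.
The 16:9 canvas is width-limited in 2104×2104, giving 2104.00 × 1183.50; scale factor 1.3842.
The film scales with it: height 800.00 × 1.3842 ≈ 1107.37.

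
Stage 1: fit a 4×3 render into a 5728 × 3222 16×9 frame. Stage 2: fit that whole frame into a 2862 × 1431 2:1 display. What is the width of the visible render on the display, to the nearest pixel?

Inside the 5728×3222 canvas the render is height-limited at 4296.00 × 3222.00.
16×9 in 2862×1431: fills the height, so the intermediate becomes 2544.00 × 1431.00 — a scale of ×0.4441.
The render scales with it: width 4296.00 × 0.4441 ≈ 1908.00.

1908 px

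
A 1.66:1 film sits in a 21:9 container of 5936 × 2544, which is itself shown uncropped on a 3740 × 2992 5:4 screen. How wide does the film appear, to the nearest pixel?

2661 px

First fit — 1.66:1 into 5936×2544 spans the height: 4223.04 × 2544.00.
Second fit — the 21:9 canvas into 3740×2992 spans the width: 3740.00 × 1602.86 (×0.6301 from 5936×2544).
So the film's width is 4223.04 × 0.6301 ≈ 2660.74.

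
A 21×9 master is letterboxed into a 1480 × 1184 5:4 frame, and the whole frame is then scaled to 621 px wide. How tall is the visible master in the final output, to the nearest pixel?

266 px

In the 1480×1184 frame the master fills the width: height = 1480 × 9/21 ≈ 634.29 px.
The frame scales by 621/1480 = 0.4196; 634.29 × 0.4196 ≈ 266.14 px.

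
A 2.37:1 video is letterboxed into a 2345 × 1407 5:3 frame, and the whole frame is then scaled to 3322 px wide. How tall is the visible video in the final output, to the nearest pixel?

1402 px

Fitted into 2345×1407, the video spans the width; its height is 2345 / 2.370 ≈ 989.45 px.
Scaling 2345 → 3322 is ×1.4166, so the height becomes 989.45 × 1.4166 ≈ 1401.69 px.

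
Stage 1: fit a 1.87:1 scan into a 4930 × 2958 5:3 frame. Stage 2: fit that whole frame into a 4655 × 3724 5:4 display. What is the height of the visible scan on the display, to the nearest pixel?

2489 px

1.87:1 in 4930×2958: fills the width, so the scan is 4930.00 × 2636.36.
Second fit — the 5:3 canvas into 4655×3724 spans the width: 4655.00 × 2793.00 (×0.9442 from 4930×2958).
So the scan's height is 2636.36 × 0.9442 ≈ 2489.30.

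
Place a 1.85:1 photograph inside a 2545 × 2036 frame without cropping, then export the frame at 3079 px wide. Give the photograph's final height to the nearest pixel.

1664 px

Fitted into 2545×2036, the photograph spans the width; its height is 2545 / 1.850 ≈ 1375.68 px.
Resizing to 3079 px wide multiplies everything by 1.2098: 1375.68 → 1664.32 px.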